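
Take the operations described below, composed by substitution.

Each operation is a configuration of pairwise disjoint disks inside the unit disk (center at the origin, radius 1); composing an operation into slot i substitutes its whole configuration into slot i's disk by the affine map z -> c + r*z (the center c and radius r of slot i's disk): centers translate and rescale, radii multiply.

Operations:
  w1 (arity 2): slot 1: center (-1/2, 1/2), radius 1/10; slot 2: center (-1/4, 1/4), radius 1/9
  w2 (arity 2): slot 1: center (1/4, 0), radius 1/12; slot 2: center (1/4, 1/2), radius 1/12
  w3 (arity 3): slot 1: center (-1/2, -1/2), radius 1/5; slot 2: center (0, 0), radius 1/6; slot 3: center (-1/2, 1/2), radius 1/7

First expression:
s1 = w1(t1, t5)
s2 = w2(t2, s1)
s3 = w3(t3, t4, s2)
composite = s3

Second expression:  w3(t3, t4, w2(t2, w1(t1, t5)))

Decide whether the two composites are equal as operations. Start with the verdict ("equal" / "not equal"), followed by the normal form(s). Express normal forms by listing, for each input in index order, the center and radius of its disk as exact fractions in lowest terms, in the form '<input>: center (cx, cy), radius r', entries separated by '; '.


equal; the common form is t1: center (-79/168, 97/168), radius 1/840; t2: center (-13/28, 1/2), radius 1/84; t3: center (-1/2, -1/2), radius 1/5; t4: center (0, 0), radius 1/6; t5: center (-157/336, 193/336), radius 1/756

The first expression reduces to t1: center (-79/168, 97/168), radius 1/840; t2: center (-13/28, 1/2), radius 1/84; t3: center (-1/2, -1/2), radius 1/5; t4: center (0, 0), radius 1/6; t5: center (-157/336, 193/336), radius 1/756
The second expression reduces to t1: center (-79/168, 97/168), radius 1/840; t2: center (-13/28, 1/2), radius 1/84; t3: center (-1/2, -1/2), radius 1/5; t4: center (0, 0), radius 1/6; t5: center (-157/336, 193/336), radius 1/756
Same normal form: equal.


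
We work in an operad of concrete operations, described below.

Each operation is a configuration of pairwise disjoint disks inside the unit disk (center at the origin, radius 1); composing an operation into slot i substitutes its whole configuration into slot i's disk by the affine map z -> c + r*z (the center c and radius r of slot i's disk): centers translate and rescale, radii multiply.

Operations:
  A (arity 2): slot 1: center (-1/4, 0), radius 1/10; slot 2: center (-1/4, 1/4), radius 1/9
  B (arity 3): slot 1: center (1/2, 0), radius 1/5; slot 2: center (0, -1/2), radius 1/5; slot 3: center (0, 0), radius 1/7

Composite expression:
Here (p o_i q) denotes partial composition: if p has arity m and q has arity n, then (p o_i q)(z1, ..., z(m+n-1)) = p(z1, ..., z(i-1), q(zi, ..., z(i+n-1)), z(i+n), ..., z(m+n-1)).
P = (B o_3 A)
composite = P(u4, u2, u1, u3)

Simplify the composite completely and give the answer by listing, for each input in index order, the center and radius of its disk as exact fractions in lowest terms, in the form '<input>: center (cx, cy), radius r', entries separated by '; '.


Nesting under B composes maps z -> c + r*z down each u-path.
input u4: applying the 1 nested substitution gives center (1/2, 0), radius 1/5
input u2: applying the 1 nested substitution gives center (0, -1/2), radius 1/5
input u1: applying the 2 nested substitutions gives center (-1/28, 0), radius 1/70
input u3: applying the 2 nested substitutions gives center (-1/28, 1/28), radius 1/63

u1: center (-1/28, 0), radius 1/70; u2: center (0, -1/2), radius 1/5; u3: center (-1/28, 1/28), radius 1/63; u4: center (1/2, 0), radius 1/5


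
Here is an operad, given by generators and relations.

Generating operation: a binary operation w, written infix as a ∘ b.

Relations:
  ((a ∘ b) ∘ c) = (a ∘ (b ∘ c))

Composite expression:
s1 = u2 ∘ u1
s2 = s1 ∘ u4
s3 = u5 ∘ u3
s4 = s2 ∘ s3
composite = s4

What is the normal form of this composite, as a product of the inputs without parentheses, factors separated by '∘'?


The w-tree's shape is irrelevant; the u-reading-order decides.
(u2 ∘ u1) unparenthesizes to u2 ∘ u1
((u2 ∘ u1) ∘ u4) unparenthesizes to u2 ∘ u1 ∘ u4
(u5 ∘ u3) unparenthesizes to u5 ∘ u3
(((u2 ∘ u1) ∘ u4) ∘ (u5 ∘ u3)) unparenthesizes to u2 ∘ u1 ∘ u4 ∘ u5 ∘ u3

u2 ∘ u1 ∘ u4 ∘ u5 ∘ u3


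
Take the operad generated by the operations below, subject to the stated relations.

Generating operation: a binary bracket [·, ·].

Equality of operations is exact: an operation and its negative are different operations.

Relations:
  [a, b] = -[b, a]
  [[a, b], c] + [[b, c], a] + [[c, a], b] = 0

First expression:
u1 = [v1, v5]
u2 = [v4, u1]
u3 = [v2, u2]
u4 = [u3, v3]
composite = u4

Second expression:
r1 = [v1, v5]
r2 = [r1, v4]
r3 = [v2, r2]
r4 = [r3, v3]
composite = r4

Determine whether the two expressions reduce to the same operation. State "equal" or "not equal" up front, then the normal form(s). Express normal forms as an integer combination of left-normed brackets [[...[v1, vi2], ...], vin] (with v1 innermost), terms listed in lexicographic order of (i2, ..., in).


not equal: they reduce to [[[[v1, v5], v4], v2], v3] and -[[[[v1, v5], v4], v2], v3]

In normal form, the first expression is [[[[v1, v5], v4], v2], v3]
In normal form, the second expression is -[[[[v1, v5], v4], v2], v3]
Distinct normal forms: not equal.


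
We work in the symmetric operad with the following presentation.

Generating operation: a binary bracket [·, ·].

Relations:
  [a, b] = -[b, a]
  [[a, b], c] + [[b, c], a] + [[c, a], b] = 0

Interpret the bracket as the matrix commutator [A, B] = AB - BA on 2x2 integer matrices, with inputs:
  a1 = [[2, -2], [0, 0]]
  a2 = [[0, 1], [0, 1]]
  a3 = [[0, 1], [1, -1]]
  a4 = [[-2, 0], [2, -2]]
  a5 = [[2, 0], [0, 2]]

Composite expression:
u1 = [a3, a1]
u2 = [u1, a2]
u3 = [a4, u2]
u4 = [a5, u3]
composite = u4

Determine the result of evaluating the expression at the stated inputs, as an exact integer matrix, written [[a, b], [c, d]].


[[0, 0], [0, 0]]

[a3, a1] = [[2, -4], [2, -2]]
[[a3, a1], a2] = [[-2, 0], [-2, 2]]
[a4, [[a3, a1], a2]] = [[0, 0], [-8, 0]]
[a5, [a4, [[a3, a1], a2]]] = [[0, 0], [0, 0]]


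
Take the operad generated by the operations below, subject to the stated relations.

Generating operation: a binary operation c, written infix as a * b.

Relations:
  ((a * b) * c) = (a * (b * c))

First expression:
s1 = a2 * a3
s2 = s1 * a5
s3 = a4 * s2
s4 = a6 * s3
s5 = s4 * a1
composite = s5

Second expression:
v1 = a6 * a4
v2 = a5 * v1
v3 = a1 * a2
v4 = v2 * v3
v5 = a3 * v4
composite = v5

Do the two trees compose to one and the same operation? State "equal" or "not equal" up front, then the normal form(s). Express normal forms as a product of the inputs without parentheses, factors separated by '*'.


not equal — first a6 * a4 * a2 * a3 * a5 * a1, second a3 * a5 * a6 * a4 * a1 * a2

The first expression reduces to a6 * a4 * a2 * a3 * a5 * a1
The second expression reduces to a3 * a5 * a6 * a4 * a1 * a2
Distinct normal forms: not equal.


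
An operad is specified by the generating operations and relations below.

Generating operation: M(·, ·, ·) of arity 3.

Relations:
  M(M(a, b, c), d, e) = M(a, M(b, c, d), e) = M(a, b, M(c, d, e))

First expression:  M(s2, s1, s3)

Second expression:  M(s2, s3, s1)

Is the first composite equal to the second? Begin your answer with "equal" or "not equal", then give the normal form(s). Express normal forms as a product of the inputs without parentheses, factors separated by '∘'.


not equal; first: s2 ∘ s1 ∘ s3; second: s2 ∘ s3 ∘ s1

The first expression, normalized: s2 ∘ s1 ∘ s3
The second expression, normalized: s2 ∘ s3 ∘ s1
The normal forms differ: not equal.


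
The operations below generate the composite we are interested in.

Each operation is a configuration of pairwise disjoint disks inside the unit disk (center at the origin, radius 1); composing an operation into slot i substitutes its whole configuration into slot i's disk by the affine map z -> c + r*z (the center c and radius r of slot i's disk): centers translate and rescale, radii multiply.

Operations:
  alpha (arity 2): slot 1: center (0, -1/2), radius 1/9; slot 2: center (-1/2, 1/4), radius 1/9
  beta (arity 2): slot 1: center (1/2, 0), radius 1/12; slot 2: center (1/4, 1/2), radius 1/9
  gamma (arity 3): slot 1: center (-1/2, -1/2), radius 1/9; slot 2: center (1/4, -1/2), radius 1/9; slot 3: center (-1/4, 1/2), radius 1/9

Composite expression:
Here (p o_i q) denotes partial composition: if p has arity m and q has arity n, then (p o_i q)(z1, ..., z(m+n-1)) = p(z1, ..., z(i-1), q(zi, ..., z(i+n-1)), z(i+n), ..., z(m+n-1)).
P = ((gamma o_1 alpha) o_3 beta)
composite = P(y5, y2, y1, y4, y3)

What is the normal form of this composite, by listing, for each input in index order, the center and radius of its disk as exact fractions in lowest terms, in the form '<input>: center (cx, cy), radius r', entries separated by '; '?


y1: center (11/36, -1/2), radius 1/108; y2: center (-5/9, -17/36), radius 1/81; y3: center (-1/4, 1/2), radius 1/9; y4: center (5/18, -4/9), radius 1/81; y5: center (-1/2, -5/9), radius 1/81

Each y-disk chains the slot maps above it in gamma; radii multiply.
tracing y5 down its 2-map path: center (-1/2, -5/9), radius 1/81
tracing y2 down its 2-map path: center (-5/9, -17/36), radius 1/81
tracing y1 down its 2-map path: center (11/36, -1/2), radius 1/108
tracing y4 down its 2-map path: center (5/18, -4/9), radius 1/81
tracing y3 down its 1-map path: center (-1/4, 1/2), radius 1/9


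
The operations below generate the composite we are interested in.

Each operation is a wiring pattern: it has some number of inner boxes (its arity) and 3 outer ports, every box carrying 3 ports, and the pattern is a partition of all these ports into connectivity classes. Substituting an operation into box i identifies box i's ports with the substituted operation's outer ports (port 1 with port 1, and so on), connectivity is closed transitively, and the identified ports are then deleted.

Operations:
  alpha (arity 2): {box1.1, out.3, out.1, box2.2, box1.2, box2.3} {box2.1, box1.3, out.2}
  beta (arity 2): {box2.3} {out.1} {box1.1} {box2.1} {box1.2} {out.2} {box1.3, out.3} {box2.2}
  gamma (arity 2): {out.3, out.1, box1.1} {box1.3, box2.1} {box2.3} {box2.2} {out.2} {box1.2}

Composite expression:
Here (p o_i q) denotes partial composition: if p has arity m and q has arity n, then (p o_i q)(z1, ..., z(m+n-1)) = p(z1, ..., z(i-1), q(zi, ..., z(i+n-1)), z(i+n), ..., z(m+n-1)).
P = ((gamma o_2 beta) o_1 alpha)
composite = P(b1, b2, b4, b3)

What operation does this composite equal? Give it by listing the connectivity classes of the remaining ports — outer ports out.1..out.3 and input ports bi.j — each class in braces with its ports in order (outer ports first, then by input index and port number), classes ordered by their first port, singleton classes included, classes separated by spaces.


{out.1, out.3, b1.1, b1.2, b2.2, b2.3} {out.2} {b1.3, b2.1} {b3.1} {b3.2} {b3.3} {b4.1} {b4.2} {b4.3}


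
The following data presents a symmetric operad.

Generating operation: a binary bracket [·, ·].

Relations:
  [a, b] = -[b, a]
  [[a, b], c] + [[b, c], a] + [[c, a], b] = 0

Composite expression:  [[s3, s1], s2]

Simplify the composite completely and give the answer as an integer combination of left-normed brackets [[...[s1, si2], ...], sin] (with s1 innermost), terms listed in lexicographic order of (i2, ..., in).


-[[s1, s3], s2]

Antisymmetry and Jacobi reduce to s1-anchored left-normed brackets.
Composite bracket: [[s3, s1], s2]
Under [a, b] = ab - ba we get 4 signed associative words (2^2 = 4).
Only words starting with s1 matter:
  s1s3s2 appears with sign -1, giving the term -[[s1, s3], s2]


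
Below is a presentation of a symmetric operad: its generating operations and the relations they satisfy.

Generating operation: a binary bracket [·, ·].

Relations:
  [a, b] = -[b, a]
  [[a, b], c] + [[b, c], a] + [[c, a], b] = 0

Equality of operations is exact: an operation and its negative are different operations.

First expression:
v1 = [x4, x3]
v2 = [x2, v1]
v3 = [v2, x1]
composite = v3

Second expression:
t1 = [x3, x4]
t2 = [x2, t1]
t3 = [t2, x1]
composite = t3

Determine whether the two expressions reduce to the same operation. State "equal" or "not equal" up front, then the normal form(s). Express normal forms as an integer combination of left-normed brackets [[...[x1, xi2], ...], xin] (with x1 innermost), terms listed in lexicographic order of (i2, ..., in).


not equal; the first gives [[[x1, x2], x3], x4] - [[[x1, x2], x4], x3] - [[[x1, x3], x4], x2] + [[[x1, x4], x3], x2] and the second -[[[x1, x2], x3], x4] + [[[x1, x2], x4], x3] + [[[x1, x3], x4], x2] - [[[x1, x4], x3], x2]


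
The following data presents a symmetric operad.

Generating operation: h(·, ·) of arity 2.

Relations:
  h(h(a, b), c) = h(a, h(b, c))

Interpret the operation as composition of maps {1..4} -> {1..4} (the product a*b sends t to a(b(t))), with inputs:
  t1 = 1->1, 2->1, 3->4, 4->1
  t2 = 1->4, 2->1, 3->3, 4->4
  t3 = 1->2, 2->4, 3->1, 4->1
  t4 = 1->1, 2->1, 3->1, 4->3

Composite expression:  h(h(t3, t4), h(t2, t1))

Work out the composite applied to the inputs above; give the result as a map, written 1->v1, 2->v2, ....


h(t3, t4) = 1->2, 2->2, 3->2, 4->1
h(t2, t1) = 1->4, 2->4, 3->4, 4->4
h(h(t3, t4), h(t2, t1)) = 1->1, 2->1, 3->1, 4->1

1->1, 2->1, 3->1, 4->1


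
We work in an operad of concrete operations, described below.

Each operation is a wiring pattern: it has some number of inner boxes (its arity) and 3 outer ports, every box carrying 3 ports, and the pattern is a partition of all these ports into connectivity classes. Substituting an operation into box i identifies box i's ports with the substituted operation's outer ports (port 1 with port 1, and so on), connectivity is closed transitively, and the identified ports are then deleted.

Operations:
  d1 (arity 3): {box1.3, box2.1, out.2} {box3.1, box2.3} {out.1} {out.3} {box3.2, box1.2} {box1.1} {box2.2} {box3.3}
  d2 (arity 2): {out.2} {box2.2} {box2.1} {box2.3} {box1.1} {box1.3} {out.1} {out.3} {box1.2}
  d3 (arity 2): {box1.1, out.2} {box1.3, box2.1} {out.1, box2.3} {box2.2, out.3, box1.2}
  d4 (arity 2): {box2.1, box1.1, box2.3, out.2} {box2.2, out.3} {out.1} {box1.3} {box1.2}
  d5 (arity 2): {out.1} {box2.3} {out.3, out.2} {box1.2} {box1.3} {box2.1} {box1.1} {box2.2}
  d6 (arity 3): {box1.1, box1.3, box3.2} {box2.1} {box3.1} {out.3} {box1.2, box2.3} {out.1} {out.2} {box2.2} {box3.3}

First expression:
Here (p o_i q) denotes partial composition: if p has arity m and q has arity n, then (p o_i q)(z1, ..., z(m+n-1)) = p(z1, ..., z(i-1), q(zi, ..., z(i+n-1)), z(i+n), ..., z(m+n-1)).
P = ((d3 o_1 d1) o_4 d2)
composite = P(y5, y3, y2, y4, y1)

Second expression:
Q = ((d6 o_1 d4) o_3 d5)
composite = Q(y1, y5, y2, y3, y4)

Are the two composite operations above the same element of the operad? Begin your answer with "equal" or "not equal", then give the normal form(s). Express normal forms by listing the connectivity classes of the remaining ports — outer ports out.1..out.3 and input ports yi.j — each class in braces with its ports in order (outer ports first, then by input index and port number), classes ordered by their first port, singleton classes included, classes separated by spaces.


The first expression, normalized: {out.1} {out.2} {out.3, y3.1, y5.3} {y1.1} {y1.2} {y1.3} {y2.1, y3.3} {y2.2, y5.2} {y2.3} {y3.2} {y4.1} {y4.2} {y4.3} {y5.1}
The second expression, normalized: {out.1} {out.2} {out.3} {y1.1, y5.1, y5.3} {y1.2} {y1.3} {y2.1} {y2.2} {y2.3} {y3.1} {y3.2} {y3.3} {y4.1} {y4.2, y5.2} {y4.3}
They disagree, so not equal.

not equal; the first gives {out.1} {out.2} {out.3, y3.1, y5.3} {y1.1} {y1.2} {y1.3} {y2.1, y3.3} {y2.2, y5.2} {y2.3} {y3.2} {y4.1} {y4.2} {y4.3} {y5.1} and the second {out.1} {out.2} {out.3} {y1.1, y5.1, y5.3} {y1.2} {y1.3} {y2.1} {y2.2} {y2.3} {y3.1} {y3.2} {y3.3} {y4.1} {y4.2, y5.2} {y4.3}


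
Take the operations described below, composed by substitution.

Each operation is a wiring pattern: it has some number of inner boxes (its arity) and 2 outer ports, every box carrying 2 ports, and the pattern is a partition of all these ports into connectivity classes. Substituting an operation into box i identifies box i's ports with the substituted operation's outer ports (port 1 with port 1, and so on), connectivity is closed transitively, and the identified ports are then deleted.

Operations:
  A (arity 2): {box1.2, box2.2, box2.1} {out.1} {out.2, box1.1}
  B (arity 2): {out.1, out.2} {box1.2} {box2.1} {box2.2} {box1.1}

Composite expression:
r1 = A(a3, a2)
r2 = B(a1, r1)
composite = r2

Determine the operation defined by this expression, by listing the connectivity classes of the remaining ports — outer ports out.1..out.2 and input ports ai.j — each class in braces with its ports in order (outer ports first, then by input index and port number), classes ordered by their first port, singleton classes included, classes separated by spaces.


Treat the ports identified at B as solder joints: merge, then drop.
through A, on inputs (a3, a2): {out.1} {out.2, a3.1} {a2.1, a2.2, a3.2} (out.j = stage outer ports)
through B, on inputs (a1, a3, a2): {out.1, out.2} {a1.1} {a1.2} {a2.1, a2.2, a3.2} {a3.1} (out.j = stage outer ports)

{out.1, out.2} {a1.1} {a1.2} {a2.1, a2.2, a3.2} {a3.1}


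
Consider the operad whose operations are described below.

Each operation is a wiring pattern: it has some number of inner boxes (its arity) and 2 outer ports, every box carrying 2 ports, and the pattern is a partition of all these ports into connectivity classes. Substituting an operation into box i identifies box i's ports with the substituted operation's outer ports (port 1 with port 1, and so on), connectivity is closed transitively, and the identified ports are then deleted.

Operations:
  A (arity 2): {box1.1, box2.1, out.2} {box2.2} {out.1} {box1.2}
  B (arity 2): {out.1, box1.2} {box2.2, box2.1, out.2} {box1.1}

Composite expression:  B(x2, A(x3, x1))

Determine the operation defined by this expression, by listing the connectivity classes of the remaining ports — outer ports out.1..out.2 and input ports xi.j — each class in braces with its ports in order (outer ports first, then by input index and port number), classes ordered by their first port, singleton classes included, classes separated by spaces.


{out.1, x2.2} {out.2, x1.1, x3.1} {x1.2} {x2.1} {x3.2}

Two ports join when wires chain via B-identified ports.
after A, the pattern on (x3, x1) reads {out.1} {out.2, x1.1, x3.1} {x1.2} {x3.2} (out.j = its outer ports)
after B, the pattern on (x2, x3, x1) reads {out.1, x2.2} {out.2, x1.1, x3.1} {x1.2} {x2.1} {x3.2} (out.j = its outer ports)


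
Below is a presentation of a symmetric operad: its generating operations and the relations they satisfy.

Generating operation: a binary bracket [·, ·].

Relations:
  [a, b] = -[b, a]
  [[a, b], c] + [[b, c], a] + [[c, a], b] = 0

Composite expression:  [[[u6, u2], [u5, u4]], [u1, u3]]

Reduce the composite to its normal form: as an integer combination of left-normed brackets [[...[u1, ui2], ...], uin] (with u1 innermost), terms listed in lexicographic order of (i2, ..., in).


-[[[[[u1, u3], u2], u6], u4], u5] + [[[[[u1, u3], u2], u6], u5], u4] + [[[[[u1, u3], u4], u5], u2], u6] - [[[[[u1, u3], u4], u5], u6], u2] - [[[[[u1, u3], u5], u4], u2], u6] + [[[[[u1, u3], u5], u4], u6], u2] + [[[[[u1, u3], u6], u2], u4], u5] - [[[[[u1, u3], u6], u2], u5], u4]

A multilinear Lie element is pinned by u1-initial words (u1 innermost).
Composite bracket: [[[u6, u2], [u5, u4]], [u1, u3]]
Each bracket splits as ab - ba, giving 32 signed words (2^5 = 32).
Collect the words opening with u1:
  u1u3u2u6u4u5 appears with sign -1, giving the term -[[[[[u1, u3], u2], u6], u4], u5]
  u1u3u2u6u5u4 appears with sign +1, giving the term +[[[[[u1, u3], u2], u6], u5], u4]
  u1u3u4u5u2u6 appears with sign +1, giving the term +[[[[[u1, u3], u4], u5], u2], u6]
  u1u3u4u5u6u2 appears with sign -1, giving the term -[[[[[u1, u3], u4], u5], u6], u2]
  u1u3u5u4u2u6 appears with sign -1, giving the term -[[[[[u1, u3], u5], u4], u2], u6]
  u1u3u5u4u6u2 appears with sign +1, giving the term +[[[[[u1, u3], u5], u4], u6], u2]
  u1u3u6u2u4u5 appears with sign +1, giving the term +[[[[[u1, u3], u6], u2], u4], u5]
  u1u3u6u2u5u4 appears with sign -1, giving the term -[[[[[u1, u3], u6], u2], u5], u4]


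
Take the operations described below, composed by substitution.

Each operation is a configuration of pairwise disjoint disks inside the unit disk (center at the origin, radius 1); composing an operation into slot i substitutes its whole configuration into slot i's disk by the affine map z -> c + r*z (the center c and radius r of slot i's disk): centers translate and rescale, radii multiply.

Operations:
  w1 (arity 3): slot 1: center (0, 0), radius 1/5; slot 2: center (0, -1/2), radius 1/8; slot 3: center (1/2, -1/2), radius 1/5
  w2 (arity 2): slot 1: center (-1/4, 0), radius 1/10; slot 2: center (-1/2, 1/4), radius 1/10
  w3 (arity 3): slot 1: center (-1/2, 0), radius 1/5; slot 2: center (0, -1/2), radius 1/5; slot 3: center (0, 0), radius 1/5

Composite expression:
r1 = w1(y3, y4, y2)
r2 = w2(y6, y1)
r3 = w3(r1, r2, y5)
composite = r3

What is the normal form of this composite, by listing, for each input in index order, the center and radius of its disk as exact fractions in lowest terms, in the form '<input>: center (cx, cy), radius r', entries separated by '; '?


y1: center (-1/10, -9/20), radius 1/50; y2: center (-2/5, -1/10), radius 1/25; y3: center (-1/2, 0), radius 1/25; y4: center (-1/2, -1/10), radius 1/40; y5: center (0, 0), radius 1/5; y6: center (-1/20, -1/2), radius 1/50

Affine substitution under w3: radii multiply and y-centers shift.
input y3: applying the 2 nested substitutions gives center (-1/2, 0), radius 1/25
input y4: applying the 2 nested substitutions gives center (-1/2, -1/10), radius 1/40
input y2: applying the 2 nested substitutions gives center (-2/5, -1/10), radius 1/25
input y6: applying the 2 nested substitutions gives center (-1/20, -1/2), radius 1/50
input y1: applying the 2 nested substitutions gives center (-1/10, -9/20), radius 1/50
input y5: applying the 1 nested substitution gives center (0, 0), radius 1/5


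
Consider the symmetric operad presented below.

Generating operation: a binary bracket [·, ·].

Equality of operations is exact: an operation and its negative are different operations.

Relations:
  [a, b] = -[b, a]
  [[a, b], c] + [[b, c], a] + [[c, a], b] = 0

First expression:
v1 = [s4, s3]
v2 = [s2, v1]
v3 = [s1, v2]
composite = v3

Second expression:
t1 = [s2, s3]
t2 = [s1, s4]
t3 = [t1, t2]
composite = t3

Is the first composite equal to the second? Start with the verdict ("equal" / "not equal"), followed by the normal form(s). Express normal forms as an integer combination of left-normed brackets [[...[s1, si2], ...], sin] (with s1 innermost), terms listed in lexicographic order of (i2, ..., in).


Normal form of the first expression: -[[[s1, s2], s3], s4] + [[[s1, s2], s4], s3] + [[[s1, s3], s4], s2] - [[[s1, s4], s3], s2]
Normal form of the second expression: -[[[s1, s4], s2], s3] + [[[s1, s4], s3], s2]
They disagree, so not equal.

not equal; first: -[[[s1, s2], s3], s4] + [[[s1, s2], s4], s3] + [[[s1, s3], s4], s2] - [[[s1, s4], s3], s2]; second: -[[[s1, s4], s2], s3] + [[[s1, s4], s3], s2]


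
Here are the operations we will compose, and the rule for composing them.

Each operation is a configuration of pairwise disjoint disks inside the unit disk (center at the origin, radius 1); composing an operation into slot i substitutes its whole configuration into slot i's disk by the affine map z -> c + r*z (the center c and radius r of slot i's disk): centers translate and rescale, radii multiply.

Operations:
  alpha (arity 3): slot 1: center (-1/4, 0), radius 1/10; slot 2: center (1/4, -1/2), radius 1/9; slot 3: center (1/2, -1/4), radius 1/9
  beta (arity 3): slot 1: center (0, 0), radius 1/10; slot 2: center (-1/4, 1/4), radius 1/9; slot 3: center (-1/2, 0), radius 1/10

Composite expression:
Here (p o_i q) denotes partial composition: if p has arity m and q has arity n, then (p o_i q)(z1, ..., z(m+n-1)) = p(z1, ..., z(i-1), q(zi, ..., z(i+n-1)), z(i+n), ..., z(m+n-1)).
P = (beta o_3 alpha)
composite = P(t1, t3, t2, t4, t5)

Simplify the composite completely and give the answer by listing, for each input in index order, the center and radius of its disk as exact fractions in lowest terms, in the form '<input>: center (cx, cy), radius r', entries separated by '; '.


t1: center (0, 0), radius 1/10; t2: center (-21/40, 0), radius 1/100; t3: center (-1/4, 1/4), radius 1/9; t4: center (-19/40, -1/20), radius 1/90; t5: center (-9/20, -1/40), radius 1/90

Affine substitution under beta: radii multiply and t-centers shift.
t1 passes through 1 substitution, ending at center (0, 0), radius 1/10
t3 passes through 1 substitution, ending at center (-1/4, 1/4), radius 1/9
t2 passes through 2 substitutions, ending at center (-21/40, 0), radius 1/100
t4 passes through 2 substitutions, ending at center (-19/40, -1/20), radius 1/90
t5 passes through 2 substitutions, ending at center (-9/20, -1/40), radius 1/90


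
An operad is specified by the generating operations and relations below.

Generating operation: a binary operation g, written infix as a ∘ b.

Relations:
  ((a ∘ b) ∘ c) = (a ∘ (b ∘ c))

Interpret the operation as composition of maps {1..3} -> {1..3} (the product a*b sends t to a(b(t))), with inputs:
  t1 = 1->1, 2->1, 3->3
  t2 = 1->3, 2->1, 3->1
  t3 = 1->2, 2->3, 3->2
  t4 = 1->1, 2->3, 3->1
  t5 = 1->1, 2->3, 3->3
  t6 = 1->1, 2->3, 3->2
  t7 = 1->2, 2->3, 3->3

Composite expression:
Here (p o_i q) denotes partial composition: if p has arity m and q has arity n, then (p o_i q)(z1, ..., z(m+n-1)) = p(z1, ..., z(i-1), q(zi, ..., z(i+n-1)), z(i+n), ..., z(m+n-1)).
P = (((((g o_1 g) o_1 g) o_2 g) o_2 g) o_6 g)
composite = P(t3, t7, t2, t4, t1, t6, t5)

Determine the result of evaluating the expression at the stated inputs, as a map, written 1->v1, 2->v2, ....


1->2, 2->2, 3->2

(t7 ∘ t2) = 1->3, 2->2, 3->2
((t7 ∘ t2) ∘ t4) = 1->3, 2->2, 3->3
(t3 ∘ ((t7 ∘ t2) ∘ t4)) = 1->2, 2->3, 3->2
((t3 ∘ ((t7 ∘ t2) ∘ t4)) ∘ t1) = 1->2, 2->2, 3->2
(t6 ∘ t5) = 1->1, 2->2, 3->2
(((t3 ∘ ((t7 ∘ t2) ∘ t4)) ∘ t1) ∘ (t6 ∘ t5)) = 1->2, 2->2, 3->2


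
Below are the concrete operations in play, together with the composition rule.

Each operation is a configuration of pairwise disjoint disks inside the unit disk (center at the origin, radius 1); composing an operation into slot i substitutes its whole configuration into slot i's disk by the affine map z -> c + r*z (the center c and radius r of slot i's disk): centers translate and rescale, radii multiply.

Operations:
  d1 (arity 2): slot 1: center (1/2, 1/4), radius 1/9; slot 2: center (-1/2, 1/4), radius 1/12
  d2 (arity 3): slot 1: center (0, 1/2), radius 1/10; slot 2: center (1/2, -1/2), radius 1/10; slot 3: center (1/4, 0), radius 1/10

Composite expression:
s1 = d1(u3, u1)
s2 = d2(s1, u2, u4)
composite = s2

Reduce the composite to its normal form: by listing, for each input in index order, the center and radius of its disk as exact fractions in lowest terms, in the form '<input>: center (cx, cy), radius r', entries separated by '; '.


Affine substitution under d2: radii multiply and u-centers shift.
input u3: composing its 2 substitution steps yields center (1/20, 21/40), radius 1/90
input u1: composing its 2 substitution steps yields center (-1/20, 21/40), radius 1/120
input u2: composing its 1 substitution step yields center (1/2, -1/2), radius 1/10
input u4: composing its 1 substitution step yields center (1/4, 0), radius 1/10

u1: center (-1/20, 21/40), radius 1/120; u2: center (1/2, -1/2), radius 1/10; u3: center (1/20, 21/40), radius 1/90; u4: center (1/4, 0), radius 1/10


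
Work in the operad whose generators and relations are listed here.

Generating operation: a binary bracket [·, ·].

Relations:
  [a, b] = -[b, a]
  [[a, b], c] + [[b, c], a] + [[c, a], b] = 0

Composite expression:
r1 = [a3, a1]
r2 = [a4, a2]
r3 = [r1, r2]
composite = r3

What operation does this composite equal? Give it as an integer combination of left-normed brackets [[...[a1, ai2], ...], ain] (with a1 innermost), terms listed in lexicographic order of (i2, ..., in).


[[[a1, a3], a2], a4] - [[[a1, a3], a4], a2]

A multilinear Lie element is pinned by a1-initial words (a1 innermost).
Composite bracket: [[a3, a1], [a4, a2]]
Each bracket splits as ab - ba, giving 8 signed words (2^3 = 8).
Collect the words opening with a1:
  a1a3a2a4 (sign +1) contributes +[[[a1, a3], a2], a4]
  a1a3a4a2 (sign -1) contributes -[[[a1, a3], a4], a2]


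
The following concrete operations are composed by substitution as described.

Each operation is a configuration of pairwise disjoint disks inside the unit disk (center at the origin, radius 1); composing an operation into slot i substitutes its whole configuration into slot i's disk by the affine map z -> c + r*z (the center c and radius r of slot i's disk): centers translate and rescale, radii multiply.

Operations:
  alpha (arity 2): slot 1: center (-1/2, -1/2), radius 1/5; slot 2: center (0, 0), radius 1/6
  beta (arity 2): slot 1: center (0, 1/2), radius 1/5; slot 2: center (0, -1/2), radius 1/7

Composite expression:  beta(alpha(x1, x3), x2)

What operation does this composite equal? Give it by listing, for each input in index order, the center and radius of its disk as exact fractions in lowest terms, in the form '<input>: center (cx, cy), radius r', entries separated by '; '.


x1: center (-1/10, 2/5), radius 1/25; x2: center (0, -1/2), radius 1/7; x3: center (0, 1/2), radius 1/30


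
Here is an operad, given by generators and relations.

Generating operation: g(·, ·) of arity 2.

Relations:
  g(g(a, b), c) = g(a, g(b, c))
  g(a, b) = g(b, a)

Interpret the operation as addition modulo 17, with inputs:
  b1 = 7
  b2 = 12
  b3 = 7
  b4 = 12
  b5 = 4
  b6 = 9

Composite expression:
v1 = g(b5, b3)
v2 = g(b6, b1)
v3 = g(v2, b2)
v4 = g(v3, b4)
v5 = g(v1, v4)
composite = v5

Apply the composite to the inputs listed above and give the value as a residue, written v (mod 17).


0 (mod 17)

g(b5, b3) = 11
g(b6, b1) = 16
g(g(b6, b1), b2) = 11
g(g(g(b6, b1), b2), b4) = 6
g(g(b5, b3), g(g(g(b6, b1), b2), b4)) = 0


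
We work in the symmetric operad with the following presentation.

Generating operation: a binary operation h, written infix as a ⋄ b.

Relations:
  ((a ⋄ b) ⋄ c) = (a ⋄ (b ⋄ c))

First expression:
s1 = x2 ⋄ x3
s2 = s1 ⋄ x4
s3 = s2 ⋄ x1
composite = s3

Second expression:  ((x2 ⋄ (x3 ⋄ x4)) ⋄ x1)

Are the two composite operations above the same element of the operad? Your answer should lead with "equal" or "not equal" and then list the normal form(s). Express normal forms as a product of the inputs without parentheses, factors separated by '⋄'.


The first expression, normalized: x2 ⋄ x3 ⋄ x4 ⋄ x1
The second expression, normalized: x2 ⋄ x3 ⋄ x4 ⋄ x1
Same normal form: equal.

equal; the common form is x2 ⋄ x3 ⋄ x4 ⋄ x1


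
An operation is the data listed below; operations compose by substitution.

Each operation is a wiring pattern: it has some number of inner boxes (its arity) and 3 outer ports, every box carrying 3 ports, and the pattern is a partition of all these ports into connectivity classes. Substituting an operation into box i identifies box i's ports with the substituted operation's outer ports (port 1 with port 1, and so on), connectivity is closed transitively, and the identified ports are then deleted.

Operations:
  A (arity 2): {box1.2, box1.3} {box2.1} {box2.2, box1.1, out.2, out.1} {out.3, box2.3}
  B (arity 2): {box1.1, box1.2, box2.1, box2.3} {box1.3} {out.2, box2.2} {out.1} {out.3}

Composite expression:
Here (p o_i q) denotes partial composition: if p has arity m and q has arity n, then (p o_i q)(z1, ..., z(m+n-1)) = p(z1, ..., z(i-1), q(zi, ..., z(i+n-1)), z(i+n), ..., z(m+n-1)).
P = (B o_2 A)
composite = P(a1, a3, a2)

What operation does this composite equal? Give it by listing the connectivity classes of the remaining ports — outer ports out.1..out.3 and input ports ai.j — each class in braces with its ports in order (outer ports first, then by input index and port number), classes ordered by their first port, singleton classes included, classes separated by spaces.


{out.1} {out.2, a1.1, a1.2, a2.2, a2.3, a3.1} {out.3} {a1.3} {a2.1} {a3.2, a3.3}

Reachability decides: close wires over B-identified ports.
the subtree at A composes to {out.1, out.2, a2.2, a3.1} {out.3, a2.3} {a2.1} {a3.2, a3.3} on (a3, a2); out.j = own outer ports
the subtree at B composes to {out.1} {out.2, a1.1, a1.2, a2.2, a2.3, a3.1} {out.3} {a1.3} {a2.1} {a3.2, a3.3} on (a1, a3, a2); out.j = own outer ports


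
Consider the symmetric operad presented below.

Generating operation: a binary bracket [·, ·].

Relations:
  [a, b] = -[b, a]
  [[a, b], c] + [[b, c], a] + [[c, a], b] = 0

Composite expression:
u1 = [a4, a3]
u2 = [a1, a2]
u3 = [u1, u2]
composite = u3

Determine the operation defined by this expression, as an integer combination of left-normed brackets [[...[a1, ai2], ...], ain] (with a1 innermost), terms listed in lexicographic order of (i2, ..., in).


Antisymmetry and Jacobi reduce to a1-anchored left-normed brackets.
Composite bracket: [[a4, a3], [a1, a2]]
The bracket unfolds into 8 signed words via [a, b] = ab - ba (2^3 = 8).
Collect the words opening with a1:
  from a1a2a3a4, sign +1: term +[[[a1, a2], a3], a4]
  from a1a2a4a3, sign -1: term -[[[a1, a2], a4], a3]

[[[a1, a2], a3], a4] - [[[a1, a2], a4], a3]


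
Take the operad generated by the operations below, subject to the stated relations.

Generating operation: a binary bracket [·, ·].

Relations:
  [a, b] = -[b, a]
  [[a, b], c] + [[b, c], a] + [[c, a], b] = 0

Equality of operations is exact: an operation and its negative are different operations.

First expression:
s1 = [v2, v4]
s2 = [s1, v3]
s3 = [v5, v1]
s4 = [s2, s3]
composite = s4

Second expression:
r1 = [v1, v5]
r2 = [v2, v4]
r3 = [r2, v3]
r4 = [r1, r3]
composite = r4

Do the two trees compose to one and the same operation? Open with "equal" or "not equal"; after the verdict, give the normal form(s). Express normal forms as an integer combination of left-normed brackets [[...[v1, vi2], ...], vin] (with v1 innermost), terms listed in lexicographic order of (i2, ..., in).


equal — both sides give [[[[v1, v5], v2], v4], v3] - [[[[v1, v5], v3], v2], v4] + [[[[v1, v5], v3], v4], v2] - [[[[v1, v5], v4], v2], v3]

In normal form, the first expression is [[[[v1, v5], v2], v4], v3] - [[[[v1, v5], v3], v2], v4] + [[[[v1, v5], v3], v4], v2] - [[[[v1, v5], v4], v2], v3]
In normal form, the second expression is [[[[v1, v5], v2], v4], v3] - [[[[v1, v5], v3], v2], v4] + [[[[v1, v5], v3], v4], v2] - [[[[v1, v5], v4], v2], v3]
Same normal form: equal.


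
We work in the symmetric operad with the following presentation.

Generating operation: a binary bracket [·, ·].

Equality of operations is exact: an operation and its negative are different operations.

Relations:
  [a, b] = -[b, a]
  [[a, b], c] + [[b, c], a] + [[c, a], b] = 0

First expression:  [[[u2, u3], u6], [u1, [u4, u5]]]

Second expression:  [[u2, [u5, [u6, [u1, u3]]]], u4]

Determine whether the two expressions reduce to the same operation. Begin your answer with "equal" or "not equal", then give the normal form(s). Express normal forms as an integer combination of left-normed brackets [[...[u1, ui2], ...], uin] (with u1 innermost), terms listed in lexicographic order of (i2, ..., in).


Normal form of the first expression: -[[[[[u1, u4], u5], u2], u3], u6] + [[[[[u1, u4], u5], u3], u2], u6] + [[[[[u1, u4], u5], u6], u2], u3] - [[[[[u1, u4], u5], u6], u3], u2] + [[[[[u1, u5], u4], u2], u3], u6] - [[[[[u1, u5], u4], u3], u2], u6] - [[[[[u1, u5], u4], u6], u2], u3] + [[[[[u1, u5], u4], u6], u3], u2]
Normal form of the second expression: -[[[[[u1, u3], u6], u5], u2], u4]
The normal forms differ: not equal.

not equal — first -[[[[[u1, u4], u5], u2], u3], u6] + [[[[[u1, u4], u5], u3], u2], u6] + [[[[[u1, u4], u5], u6], u2], u3] - [[[[[u1, u4], u5], u6], u3], u2] + [[[[[u1, u5], u4], u2], u3], u6] - [[[[[u1, u5], u4], u3], u2], u6] - [[[[[u1, u5], u4], u6], u2], u3] + [[[[[u1, u5], u4], u6], u3], u2], second -[[[[[u1, u3], u6], u5], u2], u4]


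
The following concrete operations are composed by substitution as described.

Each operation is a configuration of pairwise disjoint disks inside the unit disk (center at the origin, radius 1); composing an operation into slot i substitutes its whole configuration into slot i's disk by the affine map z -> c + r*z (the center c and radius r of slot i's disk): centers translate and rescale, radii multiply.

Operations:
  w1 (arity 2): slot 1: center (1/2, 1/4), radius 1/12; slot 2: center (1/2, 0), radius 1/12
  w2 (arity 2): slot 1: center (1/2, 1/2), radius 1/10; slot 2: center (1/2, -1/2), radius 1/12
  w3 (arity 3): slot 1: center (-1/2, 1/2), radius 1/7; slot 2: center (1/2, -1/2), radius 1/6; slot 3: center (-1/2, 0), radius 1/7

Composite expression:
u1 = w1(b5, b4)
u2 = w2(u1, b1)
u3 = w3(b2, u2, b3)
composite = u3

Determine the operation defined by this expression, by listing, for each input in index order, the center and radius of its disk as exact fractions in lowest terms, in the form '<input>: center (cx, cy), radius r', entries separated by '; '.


b1: center (7/12, -7/12), radius 1/72; b2: center (-1/2, 1/2), radius 1/7; b3: center (-1/2, 0), radius 1/7; b4: center (71/120, -5/12), radius 1/720; b5: center (71/120, -33/80), radius 1/720

Below w3, radii multiply path by path; the b-disk centers shift.
b2 passes through 1 substitution, ending at center (-1/2, 1/2), radius 1/7
b5 passes through 3 substitutions, ending at center (71/120, -33/80), radius 1/720
b4 passes through 3 substitutions, ending at center (71/120, -5/12), radius 1/720
b1 passes through 2 substitutions, ending at center (7/12, -7/12), radius 1/72
b3 passes through 1 substitution, ending at center (-1/2, 0), radius 1/7


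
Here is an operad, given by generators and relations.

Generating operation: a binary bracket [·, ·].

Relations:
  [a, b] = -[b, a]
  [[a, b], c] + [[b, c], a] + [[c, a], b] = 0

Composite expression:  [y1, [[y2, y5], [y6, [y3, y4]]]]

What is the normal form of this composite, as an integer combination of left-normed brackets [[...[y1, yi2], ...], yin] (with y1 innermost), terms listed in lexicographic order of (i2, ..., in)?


-[[[[[y1, y2], y5], y3], y4], y6] + [[[[[y1, y2], y5], y4], y3], y6] + [[[[[y1, y2], y5], y6], y3], y4] - [[[[[y1, y2], y5], y6], y4], y3] + [[[[[y1, y3], y4], y6], y2], y5] - [[[[[y1, y3], y4], y6], y5], y2] - [[[[[y1, y4], y3], y6], y2], y5] + [[[[[y1, y4], y3], y6], y5], y2] + [[[[[y1, y5], y2], y3], y4], y6] - [[[[[y1, y5], y2], y4], y3], y6] - [[[[[y1, y5], y2], y6], y3], y4] + [[[[[y1, y5], y2], y6], y4], y3] - [[[[[y1, y6], y3], y4], y2], y5] + [[[[[y1, y6], y3], y4], y5], y2] + [[[[[y1, y6], y4], y3], y2], y5] - [[[[[y1, y6], y4], y3], y5], y2]

Antisymmetry and Jacobi reduce to y1-anchored left-normed brackets.
Composite bracket: [y1, [[y2, y5], [y6, [y3, y4]]]]
Under [a, b] = ab - ba we get 32 signed associative words (2^5 = 32).
The y1-initial words carry the normal form:
  word y1y2y5y3y4y6 has sign -1, contributing -[[[[[y1, y2], y5], y3], y4], y6]
  word y1y2y5y4y3y6 has sign +1, contributing +[[[[[y1, y2], y5], y4], y3], y6]
  word y1y2y5y6y3y4 has sign +1, contributing +[[[[[y1, y2], y5], y6], y3], y4]
  word y1y2y5y6y4y3 has sign -1, contributing -[[[[[y1, y2], y5], y6], y4], y3]
  word y1y3y4y6y2y5 has sign +1, contributing +[[[[[y1, y3], y4], y6], y2], y5]
  word y1y3y4y6y5y2 has sign -1, contributing -[[[[[y1, y3], y4], y6], y5], y2]
  word y1y4y3y6y2y5 has sign -1, contributing -[[[[[y1, y4], y3], y6], y2], y5]
  word y1y4y3y6y5y2 has sign +1, contributing +[[[[[y1, y4], y3], y6], y5], y2]
  word y1y5y2y3y4y6 has sign +1, contributing +[[[[[y1, y5], y2], y3], y4], y6]
  word y1y5y2y4y3y6 has sign -1, contributing -[[[[[y1, y5], y2], y4], y3], y6]
  word y1y5y2y6y3y4 has sign -1, contributing -[[[[[y1, y5], y2], y6], y3], y4]
  word y1y5y2y6y4y3 has sign +1, contributing +[[[[[y1, y5], y2], y6], y4], y3]
  word y1y6y3y4y2y5 has sign -1, contributing -[[[[[y1, y6], y3], y4], y2], y5]
  word y1y6y3y4y5y2 has sign +1, contributing +[[[[[y1, y6], y3], y4], y5], y2]
  word y1y6y4y3y2y5 has sign +1, contributing +[[[[[y1, y6], y4], y3], y2], y5]
  word y1y6y4y3y5y2 has sign -1, contributing -[[[[[y1, y6], y4], y3], y5], y2]
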